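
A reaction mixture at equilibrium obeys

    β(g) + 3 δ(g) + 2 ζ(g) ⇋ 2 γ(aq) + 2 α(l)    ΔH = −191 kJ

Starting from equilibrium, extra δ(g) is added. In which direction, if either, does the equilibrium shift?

Adding δ (g), a reactant, drives the reaction to the right.

right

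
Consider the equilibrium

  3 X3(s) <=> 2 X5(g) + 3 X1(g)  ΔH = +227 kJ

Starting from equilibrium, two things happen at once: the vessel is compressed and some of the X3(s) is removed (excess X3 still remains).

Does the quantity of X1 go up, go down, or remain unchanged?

Gas moles: reactants 0, products 5 (Δn_gas = +5). Compression shifts the system toward the side with fewer moles of gas — to the left.
X3 is a pure solid; its activity is 1 regardless of amount, so Q is unaffected — no shift from this change.
The net shift is to the left. X1 is a product, so its amount decreases.

decreases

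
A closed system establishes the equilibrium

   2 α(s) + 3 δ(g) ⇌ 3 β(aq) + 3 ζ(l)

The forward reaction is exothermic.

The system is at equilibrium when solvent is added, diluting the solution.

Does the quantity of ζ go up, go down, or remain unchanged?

Dilution lowers every aqueous concentration by the same factor. Δn_aq = 3 − 0 = +3, so the system shifts toward the side with more dissolved moles — to the right.
The net shift is to the right. ζ is a product, so its amount increases.

increases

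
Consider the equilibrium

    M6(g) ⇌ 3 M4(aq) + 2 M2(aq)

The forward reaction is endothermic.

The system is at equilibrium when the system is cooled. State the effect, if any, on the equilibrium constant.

decreases

K depends on temperature via the van 't Hoff relation. The forward reaction is endothermic, so lowering T decreases K.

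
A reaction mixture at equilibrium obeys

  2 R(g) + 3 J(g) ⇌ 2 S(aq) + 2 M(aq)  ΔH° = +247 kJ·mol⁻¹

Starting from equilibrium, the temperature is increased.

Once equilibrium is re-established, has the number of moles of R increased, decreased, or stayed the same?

decreases

The forward reaction is endothermic. Raising T favours the endothermic direction — shift to the right.
The net shift is to the right. R is a reactant, so its amount decreases.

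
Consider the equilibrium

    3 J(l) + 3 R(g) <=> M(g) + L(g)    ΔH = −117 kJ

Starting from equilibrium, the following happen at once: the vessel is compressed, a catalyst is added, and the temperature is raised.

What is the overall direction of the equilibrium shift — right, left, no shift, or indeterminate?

Gas moles: reactants 3, products 2 (Δn_gas = -1). Compression shifts the system toward the side with fewer moles of gas — to the right.
A catalyst speeds both forward and reverse rates equally; it changes neither Q nor K — no shift from this change.
The forward reaction is exothermic. Raising T favours the endothermic direction — shift to the left.
The individual effects push in opposite directions; without quantitative information the net direction cannot be determined.

cannot be determined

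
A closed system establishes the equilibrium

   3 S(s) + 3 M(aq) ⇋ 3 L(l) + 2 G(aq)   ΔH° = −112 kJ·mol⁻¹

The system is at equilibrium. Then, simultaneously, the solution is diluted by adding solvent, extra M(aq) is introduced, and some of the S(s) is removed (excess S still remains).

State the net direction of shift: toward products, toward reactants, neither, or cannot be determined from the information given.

Dilution lowers every aqueous concentration by the same factor. Δn_aq = 2 − 3 = -1, so the system shifts toward the side with more dissolved moles — to the left.
Adding M (aq), a reactant, drives the reaction to the right.
S is a pure solid; its activity is 1 regardless of amount, so Q is unaffected — no shift from this change.
The individual effects push in opposite directions; without quantitative information the net direction cannot be determined.

cannot be determined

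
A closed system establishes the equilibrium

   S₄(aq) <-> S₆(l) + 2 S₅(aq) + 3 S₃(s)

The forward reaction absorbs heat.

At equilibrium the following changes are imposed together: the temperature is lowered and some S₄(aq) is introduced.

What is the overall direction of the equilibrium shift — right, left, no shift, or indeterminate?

cannot be determined

The forward reaction is endothermic. Lowering T favours the exothermic direction — shift to the left.
Adding S₄ (aq), a reactant, drives the reaction to the right.
The individual effects push in opposite directions; without quantitative information the net direction cannot be determined.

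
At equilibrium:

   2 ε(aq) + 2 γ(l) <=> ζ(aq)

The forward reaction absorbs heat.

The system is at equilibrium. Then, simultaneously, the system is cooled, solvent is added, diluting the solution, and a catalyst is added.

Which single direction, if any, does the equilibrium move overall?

left

The forward reaction is endothermic. Lowering T favours the exothermic direction — shift to the left.
Dilution lowers every aqueous concentration by the same factor. Δn_aq = 1 − 2 = -1, so the system shifts toward the side with more dissolved moles — to the left.
A catalyst speeds both forward and reverse rates equally; it changes neither Q nor K — no shift from this change.
Only the nonzero effect(s) matter; the net shift is to the left.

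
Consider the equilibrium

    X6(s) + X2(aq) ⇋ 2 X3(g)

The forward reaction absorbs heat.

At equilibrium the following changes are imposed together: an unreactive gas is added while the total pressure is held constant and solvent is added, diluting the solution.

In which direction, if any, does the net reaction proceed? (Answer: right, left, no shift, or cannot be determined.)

cannot be determined

Adding inert gas at constant total pressure expands the volume and lowers every reacting partial pressure. With Δn_gas = 2 − 0 = +2, Q moves away from K toward the side with fewer gas moles, so the system shifts toward the side with more gas moles — to the right.
Dilution lowers every aqueous concentration by the same factor. Δn_aq = 0 − 1 = -1, so the system shifts toward the side with more dissolved moles — to the left.
The individual effects push in opposite directions; without quantitative information the net direction cannot be determined.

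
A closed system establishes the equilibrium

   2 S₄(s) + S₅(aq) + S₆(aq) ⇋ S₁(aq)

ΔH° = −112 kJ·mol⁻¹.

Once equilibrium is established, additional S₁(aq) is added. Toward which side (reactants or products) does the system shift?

left

Adding S₁ (aq), a product, drives the reaction to the left.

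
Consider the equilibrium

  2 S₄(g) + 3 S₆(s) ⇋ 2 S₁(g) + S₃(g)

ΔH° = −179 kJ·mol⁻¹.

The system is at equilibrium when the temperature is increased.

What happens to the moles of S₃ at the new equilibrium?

decreases

The forward reaction is exothermic. Raising T favours the endothermic direction — shift to the left.
The net shift is to the left. S₃ is a product, so its amount decreases.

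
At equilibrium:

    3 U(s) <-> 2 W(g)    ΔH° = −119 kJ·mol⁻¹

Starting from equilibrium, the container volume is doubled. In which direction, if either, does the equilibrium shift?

Gas moles: reactants 0, products 2 (Δn_gas = +2). Expansion shifts the system toward the side with more moles of gas — to the right.

right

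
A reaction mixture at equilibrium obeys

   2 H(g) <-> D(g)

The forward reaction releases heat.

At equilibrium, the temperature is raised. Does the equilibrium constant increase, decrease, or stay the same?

decreases

K depends on temperature via the van 't Hoff relation. The forward reaction is exothermic, so raising T decreases K.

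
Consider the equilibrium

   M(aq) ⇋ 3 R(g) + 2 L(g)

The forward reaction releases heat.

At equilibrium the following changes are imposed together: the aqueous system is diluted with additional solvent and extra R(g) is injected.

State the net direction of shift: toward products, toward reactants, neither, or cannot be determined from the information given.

Dilution lowers every aqueous concentration by the same factor. Δn_aq = 0 − 1 = -1, so the system shifts toward the side with more dissolved moles — to the left.
Adding R (g), a product, drives the reaction to the left.
All effects act in the same direction — net shift to the left.

left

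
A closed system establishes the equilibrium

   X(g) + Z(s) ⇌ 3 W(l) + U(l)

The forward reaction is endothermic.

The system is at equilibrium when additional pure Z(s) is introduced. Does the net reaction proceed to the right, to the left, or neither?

no shift

Z is a pure solid; its activity is 1 regardless of amount, so Q is unaffected — no shift from this change.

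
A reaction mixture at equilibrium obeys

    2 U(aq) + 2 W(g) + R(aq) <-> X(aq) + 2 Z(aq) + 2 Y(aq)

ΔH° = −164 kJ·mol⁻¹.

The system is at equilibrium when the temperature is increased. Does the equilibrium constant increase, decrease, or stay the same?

K depends on temperature via the van 't Hoff relation. The forward reaction is exothermic, so raising T decreases K.

decreases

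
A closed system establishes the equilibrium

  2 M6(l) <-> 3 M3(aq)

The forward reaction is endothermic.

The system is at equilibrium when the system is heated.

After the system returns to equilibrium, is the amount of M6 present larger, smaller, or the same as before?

decreases

The forward reaction is endothermic. Raising T favours the endothermic direction — shift to the right.
The net shift is to the right. M6 is a reactant, so its amount decreases.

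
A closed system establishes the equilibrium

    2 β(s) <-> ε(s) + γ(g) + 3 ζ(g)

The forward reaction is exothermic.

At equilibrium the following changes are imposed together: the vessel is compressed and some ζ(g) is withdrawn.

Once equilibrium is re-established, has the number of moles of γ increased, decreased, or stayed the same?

Gas moles: reactants 0, products 4 (Δn_gas = +4). Compression shifts the system toward the side with fewer moles of gas — to the left.
Removing ζ (g), a product, drives the reaction to the right.
The two effects oppose each other, so the net shift — and hence the change in γ — cannot be determined from the given information.

cannot be determined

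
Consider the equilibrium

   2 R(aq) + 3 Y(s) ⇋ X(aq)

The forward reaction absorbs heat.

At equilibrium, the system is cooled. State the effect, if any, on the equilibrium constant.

decreases

K depends on temperature via the van 't Hoff relation. The forward reaction is endothermic, so lowering T decreases K.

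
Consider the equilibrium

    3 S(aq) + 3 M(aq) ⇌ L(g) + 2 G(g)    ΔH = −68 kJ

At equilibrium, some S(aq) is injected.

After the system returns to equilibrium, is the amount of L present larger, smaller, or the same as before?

increases

Adding S (aq), a reactant, drives the reaction to the right.
The net shift is to the right. L is a product, so its amount increases.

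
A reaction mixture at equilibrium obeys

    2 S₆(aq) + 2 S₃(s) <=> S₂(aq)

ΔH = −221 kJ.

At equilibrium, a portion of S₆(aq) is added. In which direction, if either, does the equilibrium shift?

right

Adding S₆ (aq), a reactant, drives the reaction to the right.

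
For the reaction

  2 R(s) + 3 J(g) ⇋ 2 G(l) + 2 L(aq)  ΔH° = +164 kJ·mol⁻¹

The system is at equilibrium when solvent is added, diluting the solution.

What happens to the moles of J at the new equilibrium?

decreases

Dilution lowers every aqueous concentration by the same factor. Δn_aq = 2 − 0 = +2, so the system shifts toward the side with more dissolved moles — to the right.
The net shift is to the right. J is a reactant, so its amount decreases.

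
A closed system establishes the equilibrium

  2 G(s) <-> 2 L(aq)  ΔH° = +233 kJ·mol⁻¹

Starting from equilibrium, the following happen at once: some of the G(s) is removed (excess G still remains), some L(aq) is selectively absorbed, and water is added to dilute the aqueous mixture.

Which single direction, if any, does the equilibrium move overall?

G is a pure solid; its activity is 1 regardless of amount, so Q is unaffected — no shift from this change.
Removing L (aq), a product, drives the reaction to the right.
Dilution lowers every aqueous concentration by the same factor. Δn_aq = 2 − 0 = +2, so the system shifts toward the side with more dissolved moles — to the right.
Only the nonzero effect(s) matter; the net shift is to the right.

right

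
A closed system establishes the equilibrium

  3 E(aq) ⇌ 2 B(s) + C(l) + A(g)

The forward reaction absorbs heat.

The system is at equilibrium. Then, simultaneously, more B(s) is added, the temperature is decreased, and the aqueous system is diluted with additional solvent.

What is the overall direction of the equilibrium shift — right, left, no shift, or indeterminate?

B is a pure solid; its activity is 1 regardless of amount, so Q is unaffected — no shift from this change.
The forward reaction is endothermic. Lowering T favours the exothermic direction — shift to the left.
Dilution lowers every aqueous concentration by the same factor. Δn_aq = 0 − 3 = -3, so the system shifts toward the side with more dissolved moles — to the left.
Only the nonzero effect(s) matter; the net shift is to the left.

left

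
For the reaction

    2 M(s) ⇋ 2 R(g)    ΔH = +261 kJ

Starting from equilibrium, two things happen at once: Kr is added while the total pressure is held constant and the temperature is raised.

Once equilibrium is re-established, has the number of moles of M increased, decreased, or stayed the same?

decreases

Adding inert gas at constant total pressure expands the volume and lowers every reacting partial pressure. With Δn_gas = 2 − 0 = +2, Q moves away from K toward the side with fewer gas moles, so the system shifts toward the side with more gas moles — to the right.
The forward reaction is endothermic. Raising T favours the endothermic direction — shift to the right.
The net shift is to the right. M is a reactant, so its amount decreases.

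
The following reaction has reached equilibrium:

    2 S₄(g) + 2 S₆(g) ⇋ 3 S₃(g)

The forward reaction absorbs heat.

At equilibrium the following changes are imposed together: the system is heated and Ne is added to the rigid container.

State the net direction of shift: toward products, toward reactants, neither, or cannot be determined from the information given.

The forward reaction is endothermic. Raising T favours the endothermic direction — shift to the right.
At constant volume, adding an inert gas leaves every reacting species' partial pressure unchanged, so Q is unchanged — no shift from this change.
Only the nonzero effect(s) matter; the net shift is to the right.

right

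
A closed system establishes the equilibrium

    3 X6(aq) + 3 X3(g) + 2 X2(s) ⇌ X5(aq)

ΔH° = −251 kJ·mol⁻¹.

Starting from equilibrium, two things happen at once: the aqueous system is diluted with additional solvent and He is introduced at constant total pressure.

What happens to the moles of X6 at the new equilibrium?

increases

Dilution lowers every aqueous concentration by the same factor. Δn_aq = 1 − 3 = -2, so the system shifts toward the side with more dissolved moles — to the left.
Adding inert gas at constant total pressure expands the volume and lowers every reacting partial pressure. With Δn_gas = 0 − 3 = -3, Q moves away from K toward the side with fewer gas moles, so the system shifts toward the side with more gas moles — to the left.
The net shift is to the left. X6 is a reactant, so its amount increases.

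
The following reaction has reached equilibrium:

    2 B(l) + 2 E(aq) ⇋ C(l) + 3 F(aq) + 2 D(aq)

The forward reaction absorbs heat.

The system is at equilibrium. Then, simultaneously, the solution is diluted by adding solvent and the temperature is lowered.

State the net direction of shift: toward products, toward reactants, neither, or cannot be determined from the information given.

Dilution lowers every aqueous concentration by the same factor. Δn_aq = 5 − 2 = +3, so the system shifts toward the side with more dissolved moles — to the right.
The forward reaction is endothermic. Lowering T favours the exothermic direction — shift to the left.
The individual effects push in opposite directions; without quantitative information the net direction cannot be determined.

cannot be determined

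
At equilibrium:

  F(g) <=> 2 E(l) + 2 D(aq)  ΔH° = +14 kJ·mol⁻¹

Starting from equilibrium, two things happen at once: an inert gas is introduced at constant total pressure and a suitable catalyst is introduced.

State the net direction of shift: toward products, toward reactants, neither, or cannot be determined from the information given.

left

Adding inert gas at constant total pressure expands the volume and lowers every reacting partial pressure. With Δn_gas = 0 − 1 = -1, Q moves away from K toward the side with fewer gas moles, so the system shifts toward the side with more gas moles — to the left.
A catalyst speeds both forward and reverse rates equally; it changes neither Q nor K — no shift from this change.
Only the nonzero effect(s) matter; the net shift is to the left.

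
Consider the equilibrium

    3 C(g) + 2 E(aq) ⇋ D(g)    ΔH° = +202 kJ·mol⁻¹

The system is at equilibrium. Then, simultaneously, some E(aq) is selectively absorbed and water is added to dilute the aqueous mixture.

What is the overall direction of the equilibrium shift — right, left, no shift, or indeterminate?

left

Removing E (aq), a reactant, drives the reaction to the left.
Dilution lowers every aqueous concentration by the same factor. Δn_aq = 0 − 2 = -2, so the system shifts toward the side with more dissolved moles — to the left.
All effects act in the same direction — net shift to the left.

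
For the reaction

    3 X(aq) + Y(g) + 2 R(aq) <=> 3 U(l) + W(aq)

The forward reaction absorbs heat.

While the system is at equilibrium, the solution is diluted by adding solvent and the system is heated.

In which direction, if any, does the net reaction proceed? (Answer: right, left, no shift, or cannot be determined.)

cannot be determined

Dilution lowers every aqueous concentration by the same factor. Δn_aq = 1 − 5 = -4, so the system shifts toward the side with more dissolved moles — to the left.
The forward reaction is endothermic. Raising T favours the endothermic direction — shift to the right.
The individual effects push in opposite directions; without quantitative information the net direction cannot be determined.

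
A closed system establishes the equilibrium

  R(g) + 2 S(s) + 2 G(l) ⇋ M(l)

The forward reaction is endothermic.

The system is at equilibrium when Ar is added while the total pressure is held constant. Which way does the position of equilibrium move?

left

Adding inert gas at constant total pressure expands the volume and lowers every reacting partial pressure. With Δn_gas = 0 − 1 = -1, Q moves away from K toward the side with fewer gas moles, so the system shifts toward the side with more gas moles — to the left.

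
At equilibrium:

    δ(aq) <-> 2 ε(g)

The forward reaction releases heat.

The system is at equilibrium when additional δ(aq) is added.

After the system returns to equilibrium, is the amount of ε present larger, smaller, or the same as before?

increases

Adding δ (aq), a reactant, drives the reaction to the right.
The net shift is to the right. ε is a product, so its amount increases.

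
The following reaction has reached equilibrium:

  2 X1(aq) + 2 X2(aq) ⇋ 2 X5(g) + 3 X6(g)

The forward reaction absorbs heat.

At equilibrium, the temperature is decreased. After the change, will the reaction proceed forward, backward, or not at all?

The forward reaction is endothermic. Lowering T favours the exothermic direction — shift to the left.

left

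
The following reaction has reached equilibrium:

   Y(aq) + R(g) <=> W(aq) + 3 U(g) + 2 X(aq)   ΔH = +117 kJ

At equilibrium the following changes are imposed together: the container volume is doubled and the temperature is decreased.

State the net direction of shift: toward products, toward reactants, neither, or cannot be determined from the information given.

Gas moles: reactants 1, products 3 (Δn_gas = +2). Expansion shifts the system toward the side with more moles of gas — to the right.
The forward reaction is endothermic. Lowering T favours the exothermic direction — shift to the left.
The individual effects push in opposite directions; without quantitative information the net direction cannot be determined.

cannot be determined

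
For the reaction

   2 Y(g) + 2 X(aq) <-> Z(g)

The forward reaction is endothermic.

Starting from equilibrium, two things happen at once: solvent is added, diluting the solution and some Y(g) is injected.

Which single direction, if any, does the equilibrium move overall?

Dilution lowers every aqueous concentration by the same factor. Δn_aq = 0 − 2 = -2, so the system shifts toward the side with more dissolved moles — to the left.
Adding Y (g), a reactant, drives the reaction to the right.
The individual effects push in opposite directions; without quantitative information the net direction cannot be determined.

cannot be determined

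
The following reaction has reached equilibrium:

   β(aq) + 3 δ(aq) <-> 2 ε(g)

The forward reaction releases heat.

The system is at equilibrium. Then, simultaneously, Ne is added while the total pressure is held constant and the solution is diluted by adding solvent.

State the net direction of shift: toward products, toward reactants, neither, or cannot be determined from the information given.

Adding inert gas at constant total pressure expands the volume and lowers every reacting partial pressure. With Δn_gas = 2 − 0 = +2, Q moves away from K toward the side with fewer gas moles, so the system shifts toward the side with more gas moles — to the right.
Dilution lowers every aqueous concentration by the same factor. Δn_aq = 0 − 4 = -4, so the system shifts toward the side with more dissolved moles — to the left.
The individual effects push in opposite directions; without quantitative information the net direction cannot be determined.

cannot be determined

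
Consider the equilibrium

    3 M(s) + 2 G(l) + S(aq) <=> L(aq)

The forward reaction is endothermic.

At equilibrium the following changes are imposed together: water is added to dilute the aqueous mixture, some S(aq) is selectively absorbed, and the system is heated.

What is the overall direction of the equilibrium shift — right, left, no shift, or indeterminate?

cannot be determined

Dilution scales every aqueous concentration by the same factor. Δn_aq = 1 − 1 = 0, so Q is unchanged — no shift.
Removing S (aq), a reactant, drives the reaction to the left.
The forward reaction is endothermic. Raising T favours the endothermic direction — shift to the right.
The individual effects push in opposite directions; without quantitative information the net direction cannot be determined.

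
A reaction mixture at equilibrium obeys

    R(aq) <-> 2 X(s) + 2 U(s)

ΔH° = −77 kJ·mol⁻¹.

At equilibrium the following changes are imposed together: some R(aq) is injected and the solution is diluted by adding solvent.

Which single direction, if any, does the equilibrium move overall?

cannot be determined

Adding R (aq), a reactant, drives the reaction to the right.
Dilution lowers every aqueous concentration by the same factor. Δn_aq = 0 − 1 = -1, so the system shifts toward the side with more dissolved moles — to the left.
The individual effects push in opposite directions; without quantitative information the net direction cannot be determined.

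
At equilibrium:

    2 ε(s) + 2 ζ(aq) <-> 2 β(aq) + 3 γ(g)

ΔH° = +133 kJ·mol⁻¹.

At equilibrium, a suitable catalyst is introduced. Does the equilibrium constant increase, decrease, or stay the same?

unchanged

The equilibrium constant depends only on temperature. This perturbation changes neither the position of equilibrium nor K.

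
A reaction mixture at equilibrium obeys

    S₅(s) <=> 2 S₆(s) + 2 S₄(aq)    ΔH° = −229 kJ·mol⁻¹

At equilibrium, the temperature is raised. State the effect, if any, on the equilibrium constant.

decreases

K depends on temperature via the van 't Hoff relation. The forward reaction is exothermic, so raising T decreases K.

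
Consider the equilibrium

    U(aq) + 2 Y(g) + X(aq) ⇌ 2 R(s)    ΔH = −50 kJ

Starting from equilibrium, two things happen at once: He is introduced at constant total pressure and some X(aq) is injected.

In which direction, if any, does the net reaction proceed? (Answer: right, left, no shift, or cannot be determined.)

Adding inert gas at constant total pressure expands the volume and lowers every reacting partial pressure. With Δn_gas = 0 − 2 = -2, Q moves away from K toward the side with fewer gas moles, so the system shifts toward the side with more gas moles — to the left.
Adding X (aq), a reactant, drives the reaction to the right.
The individual effects push in opposite directions; without quantitative information the net direction cannot be determined.

cannot be determined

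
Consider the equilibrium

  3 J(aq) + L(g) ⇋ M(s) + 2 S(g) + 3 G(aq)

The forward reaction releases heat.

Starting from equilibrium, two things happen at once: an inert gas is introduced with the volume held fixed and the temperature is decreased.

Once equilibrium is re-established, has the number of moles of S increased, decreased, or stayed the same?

increases

At constant volume, adding an inert gas leaves every reacting species' partial pressure unchanged, so Q is unchanged — no shift from this change.
The forward reaction is exothermic. Lowering T favours the exothermic direction — shift to the right.
The net shift is to the right. S is a product, so its amount increases.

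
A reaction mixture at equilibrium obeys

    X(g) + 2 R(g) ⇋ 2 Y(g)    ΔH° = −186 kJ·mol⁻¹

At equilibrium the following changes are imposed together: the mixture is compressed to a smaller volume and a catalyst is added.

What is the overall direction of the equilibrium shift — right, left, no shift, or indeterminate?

Gas moles: reactants 3, products 2 (Δn_gas = -1). Compression shifts the system toward the side with fewer moles of gas — to the right.
A catalyst speeds both forward and reverse rates equally; it changes neither Q nor K — no shift from this change.
Only the nonzero effect(s) matter; the net shift is to the right.

right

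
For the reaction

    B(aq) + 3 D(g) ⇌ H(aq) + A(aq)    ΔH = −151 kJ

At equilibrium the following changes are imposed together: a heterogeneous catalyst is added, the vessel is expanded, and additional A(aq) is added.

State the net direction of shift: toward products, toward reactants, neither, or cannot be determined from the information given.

A catalyst speeds both forward and reverse rates equally; it changes neither Q nor K — no shift from this change.
Gas moles: reactants 3, products 0 (Δn_gas = -3). Expansion shifts the system toward the side with more moles of gas — to the left.
Adding A (aq), a product, drives the reaction to the left.
Only the nonzero effect(s) matter; the net shift is to the left.

left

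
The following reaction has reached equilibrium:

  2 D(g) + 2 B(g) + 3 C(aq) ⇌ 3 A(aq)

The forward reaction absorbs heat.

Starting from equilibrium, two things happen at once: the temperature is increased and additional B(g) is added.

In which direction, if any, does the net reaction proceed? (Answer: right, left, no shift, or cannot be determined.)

right

The forward reaction is endothermic. Raising T favours the endothermic direction — shift to the right.
Adding B (g), a reactant, drives the reaction to the right.
All effects act in the same direction — net shift to the right.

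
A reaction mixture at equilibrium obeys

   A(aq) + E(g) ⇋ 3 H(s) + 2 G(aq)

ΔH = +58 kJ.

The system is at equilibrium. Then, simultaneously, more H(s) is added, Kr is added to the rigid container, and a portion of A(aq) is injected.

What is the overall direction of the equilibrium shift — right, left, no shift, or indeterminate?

H is a pure solid; its activity is 1 regardless of amount, so Q is unaffected — no shift from this change.
At constant volume, adding an inert gas leaves every reacting species' partial pressure unchanged, so Q is unchanged — no shift from this change.
Adding A (aq), a reactant, drives the reaction to the right.
Only the nonzero effect(s) matter; the net shift is to the right.

right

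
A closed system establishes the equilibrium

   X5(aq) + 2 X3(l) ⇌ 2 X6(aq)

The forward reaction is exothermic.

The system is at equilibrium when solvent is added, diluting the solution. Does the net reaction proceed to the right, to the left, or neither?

right

Dilution lowers every aqueous concentration by the same factor. Δn_aq = 2 − 1 = +1, so the system shifts toward the side with more dissolved moles — to the right.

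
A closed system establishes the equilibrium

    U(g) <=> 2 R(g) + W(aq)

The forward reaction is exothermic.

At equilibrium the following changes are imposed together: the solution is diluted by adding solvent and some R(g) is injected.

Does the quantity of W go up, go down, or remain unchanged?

Dilution lowers every aqueous concentration by the same factor. Δn_aq = 1 − 0 = +1, so the system shifts toward the side with more dissolved moles — to the right.
Adding R (g), a product, drives the reaction to the left.
The two effects oppose each other, so the net shift — and hence the change in W — cannot be determined from the given information.

cannot be determined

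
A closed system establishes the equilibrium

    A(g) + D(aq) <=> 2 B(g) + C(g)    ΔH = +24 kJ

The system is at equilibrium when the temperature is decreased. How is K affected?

decreases

K depends on temperature via the van 't Hoff relation. The forward reaction is endothermic, so lowering T decreases K.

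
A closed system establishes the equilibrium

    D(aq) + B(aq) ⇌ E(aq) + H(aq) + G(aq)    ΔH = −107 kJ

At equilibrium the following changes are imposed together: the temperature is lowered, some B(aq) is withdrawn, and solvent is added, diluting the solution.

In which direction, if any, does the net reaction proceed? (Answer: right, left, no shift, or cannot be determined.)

The forward reaction is exothermic. Lowering T favours the exothermic direction — shift to the right.
Removing B (aq), a reactant, drives the reaction to the left.
Dilution lowers every aqueous concentration by the same factor. Δn_aq = 3 − 2 = +1, so the system shifts toward the side with more dissolved moles — to the right.
The individual effects push in opposite directions; without quantitative information the net direction cannot be determined.

cannot be determined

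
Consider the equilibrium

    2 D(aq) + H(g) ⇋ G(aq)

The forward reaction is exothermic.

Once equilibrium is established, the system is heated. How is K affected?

K depends on temperature via the van 't Hoff relation. The forward reaction is exothermic, so raising T decreases K.

decreases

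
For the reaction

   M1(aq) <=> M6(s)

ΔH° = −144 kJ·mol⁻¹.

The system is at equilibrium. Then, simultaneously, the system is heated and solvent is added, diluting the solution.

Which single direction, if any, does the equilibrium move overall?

left

The forward reaction is exothermic. Raising T favours the endothermic direction — shift to the left.
Dilution lowers every aqueous concentration by the same factor. Δn_aq = 0 − 1 = -1, so the system shifts toward the side with more dissolved moles — to the left.
All effects act in the same direction — net shift to the left.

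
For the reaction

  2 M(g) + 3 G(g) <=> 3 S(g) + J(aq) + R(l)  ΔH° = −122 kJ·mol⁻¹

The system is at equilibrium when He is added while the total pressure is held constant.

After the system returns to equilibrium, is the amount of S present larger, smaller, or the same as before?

Adding inert gas at constant total pressure expands the volume and lowers every reacting partial pressure. With Δn_gas = 3 − 5 = -2, Q moves away from K toward the side with fewer gas moles, so the system shifts toward the side with more gas moles — to the left.
The net shift is to the left. S is a product, so its amount decreases.

decreases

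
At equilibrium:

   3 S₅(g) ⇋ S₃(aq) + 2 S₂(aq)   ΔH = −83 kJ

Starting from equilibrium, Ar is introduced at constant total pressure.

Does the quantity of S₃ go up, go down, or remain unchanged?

decreases

Adding inert gas at constant total pressure expands the volume and lowers every reacting partial pressure. With Δn_gas = 0 − 3 = -3, Q moves away from K toward the side with fewer gas moles, so the system shifts toward the side with more gas moles — to the left.
The net shift is to the left. S₃ is a product, so its amount decreases.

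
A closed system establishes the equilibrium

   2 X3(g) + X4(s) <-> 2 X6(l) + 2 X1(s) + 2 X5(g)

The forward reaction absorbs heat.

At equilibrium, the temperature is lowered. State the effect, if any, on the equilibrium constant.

K depends on temperature via the van 't Hoff relation. The forward reaction is endothermic, so lowering T decreases K.

decreases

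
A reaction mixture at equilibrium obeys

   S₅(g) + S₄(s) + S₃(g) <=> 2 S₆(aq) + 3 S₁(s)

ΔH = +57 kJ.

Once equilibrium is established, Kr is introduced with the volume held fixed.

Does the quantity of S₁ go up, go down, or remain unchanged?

At constant volume, adding an inert gas leaves every reacting species' partial pressure unchanged, so Q is unchanged — no shift from this change.
No net shift occurs, so the amount of S₁ is unchanged.

unchanged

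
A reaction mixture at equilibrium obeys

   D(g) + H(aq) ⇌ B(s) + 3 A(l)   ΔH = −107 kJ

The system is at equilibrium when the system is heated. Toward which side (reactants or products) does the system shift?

left

The forward reaction is exothermic. Raising T favours the endothermic direction — shift to the left.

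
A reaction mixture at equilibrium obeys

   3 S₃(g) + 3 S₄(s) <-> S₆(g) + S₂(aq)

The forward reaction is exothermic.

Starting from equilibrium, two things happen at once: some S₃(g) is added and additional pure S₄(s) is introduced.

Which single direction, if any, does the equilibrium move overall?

right

Adding S₃ (g), a reactant, drives the reaction to the right.
S₄ is a pure solid; its activity is 1 regardless of amount, so Q is unaffected — no shift from this change.
Only the nonzero effect(s) matter; the net shift is to the right.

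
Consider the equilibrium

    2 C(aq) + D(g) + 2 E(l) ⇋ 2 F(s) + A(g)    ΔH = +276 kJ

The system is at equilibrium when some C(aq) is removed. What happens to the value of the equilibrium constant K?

The equilibrium constant depends only on temperature. This perturbation may move the position of equilibrium, but since T is unchanged, K itself is unchanged.

unchanged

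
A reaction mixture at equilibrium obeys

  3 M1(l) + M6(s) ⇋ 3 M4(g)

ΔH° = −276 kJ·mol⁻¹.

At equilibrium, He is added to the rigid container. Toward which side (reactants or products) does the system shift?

no shift

At constant volume, adding an inert gas leaves every reacting species' partial pressure unchanged, so Q is unchanged — no shift from this change.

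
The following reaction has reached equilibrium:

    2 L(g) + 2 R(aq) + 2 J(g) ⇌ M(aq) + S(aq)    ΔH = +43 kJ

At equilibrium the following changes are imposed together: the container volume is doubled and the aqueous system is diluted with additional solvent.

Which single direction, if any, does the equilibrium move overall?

left

Gas moles: reactants 4, products 0 (Δn_gas = -4). Expansion shifts the system toward the side with more moles of gas — to the left.
Dilution scales every aqueous concentration by the same factor. Δn_aq = 2 − 2 = 0, so Q is unchanged — no shift.
Only the nonzero effect(s) matter; the net shift is to the left.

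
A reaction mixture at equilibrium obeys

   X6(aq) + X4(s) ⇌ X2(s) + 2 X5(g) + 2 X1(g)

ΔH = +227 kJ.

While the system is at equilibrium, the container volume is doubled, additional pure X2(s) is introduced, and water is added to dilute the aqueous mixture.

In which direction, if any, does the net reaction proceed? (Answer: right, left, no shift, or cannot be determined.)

Gas moles: reactants 0, products 4 (Δn_gas = +4). Expansion shifts the system toward the side with more moles of gas — to the right.
X2 is a pure solid; its activity is 1 regardless of amount, so Q is unaffected — no shift from this change.
Dilution lowers every aqueous concentration by the same factor. Δn_aq = 0 − 1 = -1, so the system shifts toward the side with more dissolved moles — to the left.
The individual effects push in opposite directions; without quantitative information the net direction cannot be determined.

cannot be determined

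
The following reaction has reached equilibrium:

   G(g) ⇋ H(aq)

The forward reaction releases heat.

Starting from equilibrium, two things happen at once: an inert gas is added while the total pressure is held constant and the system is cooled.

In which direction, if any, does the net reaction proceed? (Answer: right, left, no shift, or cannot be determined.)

cannot be determined

Adding inert gas at constant total pressure expands the volume and lowers every reacting partial pressure. With Δn_gas = 0 − 1 = -1, Q moves away from K toward the side with fewer gas moles, so the system shifts toward the side with more gas moles — to the left.
The forward reaction is exothermic. Lowering T favours the exothermic direction — shift to the right.
The individual effects push in opposite directions; without quantitative information the net direction cannot be determined.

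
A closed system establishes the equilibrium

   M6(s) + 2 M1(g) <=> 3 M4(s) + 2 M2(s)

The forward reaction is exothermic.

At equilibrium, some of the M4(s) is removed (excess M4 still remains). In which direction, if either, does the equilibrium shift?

no shift

M4 is a pure solid; its activity is 1 regardless of amount, so Q is unaffected — no shift from this change.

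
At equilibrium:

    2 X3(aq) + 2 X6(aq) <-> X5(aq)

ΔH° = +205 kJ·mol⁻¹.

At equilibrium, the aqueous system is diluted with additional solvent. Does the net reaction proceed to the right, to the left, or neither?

left

Dilution lowers every aqueous concentration by the same factor. Δn_aq = 1 − 4 = -3, so the system shifts toward the side with more dissolved moles — to the left.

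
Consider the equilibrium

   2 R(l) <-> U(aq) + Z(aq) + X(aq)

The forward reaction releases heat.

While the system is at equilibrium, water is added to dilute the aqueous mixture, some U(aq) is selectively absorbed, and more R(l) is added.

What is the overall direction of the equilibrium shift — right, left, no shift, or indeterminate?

Dilution lowers every aqueous concentration by the same factor. Δn_aq = 3 − 0 = +3, so the system shifts toward the side with more dissolved moles — to the right.
Removing U (aq), a product, drives the reaction to the right.
R is a pure liquid; its activity is 1 regardless of amount, so Q is unaffected — no shift from this change.
Only the nonzero effect(s) matter; the net shift is to the right.

right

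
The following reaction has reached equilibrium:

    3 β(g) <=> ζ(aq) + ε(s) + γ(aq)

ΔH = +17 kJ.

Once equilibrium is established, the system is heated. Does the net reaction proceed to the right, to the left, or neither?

right

The forward reaction is endothermic. Raising T favours the endothermic direction — shift to the right.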